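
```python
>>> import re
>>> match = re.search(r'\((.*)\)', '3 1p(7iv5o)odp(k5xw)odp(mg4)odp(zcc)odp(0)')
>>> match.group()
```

'(7iv5o)odp(k5xw)odp(mg4)odp(zcc)odp(0)'

The match spans [4:42] → '(7iv5o)odp(k5xw)odp(mg4)odp(zcc)odp(0)'.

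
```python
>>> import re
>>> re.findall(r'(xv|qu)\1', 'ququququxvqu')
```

`\1` is not a pattern — it's the concrete string captured by group 1, re-applied verbatim.
Scanning left to right: at [0:4] match 'ququ', group 1 = 'qu'; at [4:8] match 'ququ', group 1 = 'qu'.
`findall` collects group 1 from each match (2 total).

['qu', 'qu']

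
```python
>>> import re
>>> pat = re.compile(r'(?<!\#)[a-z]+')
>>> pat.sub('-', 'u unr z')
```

'- - -'

Because the assertion is negative and zero-width, positions next to the forbidden text are skipped.
Each match is replaced by '-'.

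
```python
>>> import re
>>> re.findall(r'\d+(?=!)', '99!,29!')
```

['99', '29']

The `(?=…)`/`(?<=…)` assertion just peeks at neighbouring text; it doesn't advance the match position.
With no groups in the pattern, `findall` gives back each whole match — 2 here.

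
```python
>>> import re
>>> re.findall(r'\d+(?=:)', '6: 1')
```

The lookaround is zero-width — it requires the adjacent text to match without consuming it, so the asserted text isn't part of the match.
Matches: at [0:1] → '6'.
No capturing groups, so `findall` returns the 1 full match string.

['6']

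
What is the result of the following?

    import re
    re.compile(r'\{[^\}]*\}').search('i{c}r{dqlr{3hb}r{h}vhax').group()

`re.search` tries every starting position until one works.
The match spans [1:4] → '{c}'.

'{c}'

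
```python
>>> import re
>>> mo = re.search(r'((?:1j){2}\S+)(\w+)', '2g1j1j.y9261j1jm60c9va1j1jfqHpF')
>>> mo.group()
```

This matches the literal '1j' repeated 2 times, then one or more of a non-whitespace character (captured); then one or more of a word character (captured).
`search` walks the string left to right and returns the first match it finds.
The match spans [2:31] → '1j1j.y9261j1jm60c9va1j1jfqHpF'.
Captured: group 1 = '1j1j.y9261j1jm60c9va1j1jfqHp', group 2 = 'F'.

'1j1j.y9261j1jm60c9va1j1jfqHpF'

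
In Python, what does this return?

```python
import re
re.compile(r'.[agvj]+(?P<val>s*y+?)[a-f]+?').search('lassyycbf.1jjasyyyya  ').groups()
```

The pattern matches any character, then one or more of one of [agvj]; then zero or more of a literal 's', then one or more of the literal 'y' (lazy) (captured as 'val'); then one or more of a character in [a-f] (lazy).
`search` walks the string left to right and returns the first match it finds.
The match spans [0:7] → 'lassyyc'.
Captured: group 1 = 'ssyy'.

('ssyy',)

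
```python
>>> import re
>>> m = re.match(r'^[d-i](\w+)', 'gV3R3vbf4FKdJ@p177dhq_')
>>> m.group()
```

'gV3R3vbf4FKdJ'

The pattern matches anchored at the start of the string; then a character in [d-i]; then one or more of a word character (captured).
`re.match` won't scan ahead — the pattern has to work from the very first character.
The match spans [0:13] → 'gV3R3vbf4FKdJ'.
Captured: group 1 = 'V3R3vbf4FKdJ'.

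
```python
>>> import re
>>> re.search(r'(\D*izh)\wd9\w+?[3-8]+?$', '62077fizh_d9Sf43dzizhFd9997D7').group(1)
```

The match spans [5:29] → 'fizh_d9Sf43dzizhFd9997D7'.
Captured: group 1 = 'fizh'.

'fizh'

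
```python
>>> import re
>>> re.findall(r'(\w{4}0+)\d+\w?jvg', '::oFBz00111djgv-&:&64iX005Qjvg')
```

['64iX00']

Pattern: exactly 4 of a word character, then one or more of a literal '0' (captured); then one or more of a digit; then optionally a word character, then the literal 'jvg'.
`findall` collects group 1 from the one match (1 total).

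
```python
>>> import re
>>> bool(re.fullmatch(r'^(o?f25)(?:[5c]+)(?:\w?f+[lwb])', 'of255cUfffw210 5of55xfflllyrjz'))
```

False

Pattern: anchored at the start of the string; then optionally the literal 'o', then the literal 'f25' (captured); then one or more of one of [5c] (non-capturing group); then optionally a word character, then one or more of a literal 'f', then one of [lwb] (non-capturing group).
`re.fullmatch` is like wrapping the pattern in `^…$` (in single-line mode).
Here there's no way to consume every character, so the call returns None, and `bool(None)` is False.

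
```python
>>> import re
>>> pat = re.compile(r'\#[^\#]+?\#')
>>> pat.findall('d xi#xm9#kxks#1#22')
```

['#xm9#', '#1#']

With no groups in the pattern, `findall` gives back each whole match — 2 here.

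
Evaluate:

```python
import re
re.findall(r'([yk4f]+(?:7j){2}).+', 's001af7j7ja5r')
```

The pattern matches one or more of one of [yk4f], then the literal '7j' repeated 2 times (captured); then one or more of any character.
Walking the string: at [5:13] match 'f7j7ja5r', group 1 = 'f7j7j'.
Because there's exactly one group, `findall` drops the full match and keeps group 1 from the one hit.

['f7j7j']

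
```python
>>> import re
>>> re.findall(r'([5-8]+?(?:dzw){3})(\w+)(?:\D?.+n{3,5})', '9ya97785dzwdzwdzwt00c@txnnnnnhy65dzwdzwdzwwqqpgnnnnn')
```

Pattern: one or more of a character in [5-8] (lazy), then the literal 'dzw' repeated 3 times (captured); then one or more of a word character (captured); then optionally a non-digit, then one or more of any character, then 3 to 5 of the literal 'n' (non-capturing group).
`findall` packs the 2 group values into a tuple for every match.

[('7785dzwdzwdzw', 't00c')]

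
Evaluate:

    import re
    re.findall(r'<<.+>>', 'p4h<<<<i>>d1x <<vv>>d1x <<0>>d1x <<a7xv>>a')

Scanning left to right: at [3:41] → '<<<<i>>d1x <<vv>>d1x <<0>>d1x <<a7xv>>'.
Since nothing is captured, `findall` lists the 1 matched substring directly.

['<<<<i>>d1x <<vv>>d1x <<0>>d1x <<a7xv>>']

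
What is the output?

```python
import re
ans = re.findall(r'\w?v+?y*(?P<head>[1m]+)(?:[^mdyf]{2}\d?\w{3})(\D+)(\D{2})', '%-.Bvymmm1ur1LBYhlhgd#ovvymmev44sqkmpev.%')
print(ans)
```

Pattern: optionally a word character, then one or more of a literal 'v' (lazy), then zero or more of a literal 'y'; then one or more of one of [1m] (captured as 'head'); then exactly 2 of any character except [mdyf], then optionally a digit, then exactly 3 of a word character (non-capturing group); then one or more of a non-digit (captured); then exactly 2 of a non-digit (captured).
Multiple groups make `findall` return tuples — one 3-tuple for the one match.

[('mmm1', 'hlhgd#ovvymm', 'ev')]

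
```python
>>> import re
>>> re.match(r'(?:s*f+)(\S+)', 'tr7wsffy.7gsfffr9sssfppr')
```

None

Pattern: zero or more of the literal 's', then one or more of the literal 'f' (non-capturing group); then one or more of a non-whitespace character (captured).
`re.match` won't scan ahead — the pattern has to work from the very first character.
Here the pattern fails at index 0, so the call returns None.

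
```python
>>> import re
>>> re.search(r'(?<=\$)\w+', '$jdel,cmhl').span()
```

(1, 5)

Because the assertion is zero-width, the text it checks is not consumed and won't appear in the result.
The match spans [1:5] → 'jdel'.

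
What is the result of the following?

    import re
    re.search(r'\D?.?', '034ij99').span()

(0, 1)

This matches optionally a non-digit; then optionally any character.
Unlike `match`, `search` isn't anchored — it looks for the pattern anywhere in the string.
The match spans [0:1] → '0'.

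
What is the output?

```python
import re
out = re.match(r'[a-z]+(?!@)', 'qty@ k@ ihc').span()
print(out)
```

(0, 2)

The negative lookaround is zero-width — it rules out positions where the adjacent text would match, without consuming anything.
`re.match` only tries the pattern at the start of the string.
The match spans [0:2] → 'qt'.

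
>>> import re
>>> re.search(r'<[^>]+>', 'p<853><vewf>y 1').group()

`re.search` scans for the first position where the pattern succeeds.
The match spans [1:6] → '<853>'.

'<853>'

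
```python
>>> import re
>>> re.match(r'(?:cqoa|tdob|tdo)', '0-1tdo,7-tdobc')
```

None

With `match`, the pattern is implicitly anchored at the beginning.
Here the pattern fails at index 0, so the call returns None.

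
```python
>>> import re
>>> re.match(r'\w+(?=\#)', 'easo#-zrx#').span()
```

(0, 4)

The positive lookaround only admits positions where the adjacent text matches; those characters stay outside the span.
`re.match` won't scan ahead — the pattern has to work from the very first character.
The match spans [0:4] → 'easo'.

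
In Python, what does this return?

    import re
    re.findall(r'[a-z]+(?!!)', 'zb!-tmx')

['z', 'tmx']

The negative lookaround is zero-width — it rules out positions where the adjacent text would match, without consuming anything.
Scanning left to right: at [0:1] → 'z'; at [4:7] → 'tmx'.
Since nothing is captured, `findall` lists the 2 matched substrings directly.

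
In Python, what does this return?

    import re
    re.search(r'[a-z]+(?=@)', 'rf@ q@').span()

(0, 2)

The positive lookaround only admits positions where the adjacent text matches; those characters stay outside the span.
The match spans [0:2] → 'rf'.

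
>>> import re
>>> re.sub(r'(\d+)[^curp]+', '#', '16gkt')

'#'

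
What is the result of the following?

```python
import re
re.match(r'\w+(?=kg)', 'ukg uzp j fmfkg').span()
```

With `match`, the pattern is implicitly anchored at the beginning.
The match spans [0:1] → 'u'.

(0, 1)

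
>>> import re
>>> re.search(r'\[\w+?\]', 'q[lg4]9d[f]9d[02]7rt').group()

'[lg4]'

`re.search` scans for the first position where the pattern succeeds.
The match spans [1:6] → '[lg4]'.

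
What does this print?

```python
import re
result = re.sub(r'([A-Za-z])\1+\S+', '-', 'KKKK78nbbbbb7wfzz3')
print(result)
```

-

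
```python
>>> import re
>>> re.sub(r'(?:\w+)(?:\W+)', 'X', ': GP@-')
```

': X'

This matches one or more of a word character (non-capturing group); then one or more of a non-word character (non-capturing group).
Matches: at [2:6] → 'GP@-'.
Every occurrence is swapped for 'X'.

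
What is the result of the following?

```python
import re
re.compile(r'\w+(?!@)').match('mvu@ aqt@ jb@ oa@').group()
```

'mv'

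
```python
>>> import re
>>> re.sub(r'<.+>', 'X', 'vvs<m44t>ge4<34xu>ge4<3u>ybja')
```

Every occurrence is swapped for 'X'.

'vvsXybja'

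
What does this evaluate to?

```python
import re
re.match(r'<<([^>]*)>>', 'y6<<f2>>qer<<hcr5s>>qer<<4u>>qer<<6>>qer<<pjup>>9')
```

None

With `match`, the pattern is implicitly anchored at the beginning.
Here position 0 doesn't satisfy it, so the call returns None.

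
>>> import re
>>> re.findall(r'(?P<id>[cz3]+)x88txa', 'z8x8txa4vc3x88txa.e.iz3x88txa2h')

['c3', 'z3']

The pattern matches one or more of one of [cz3] (captured as 'id'); then a literal 'x', then the literal '88', then the literal 'txa'.
Walking the string: at [9:17] match 'c3x88txa', group 1 = 'c3'; at [21:29] match 'z3x88txa', group 1 = 'z3'.
Because there's exactly one group, `findall` drops the full match and keeps group 1 from each hit.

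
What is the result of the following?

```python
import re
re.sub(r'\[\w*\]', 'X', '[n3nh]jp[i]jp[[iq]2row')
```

'XjpXjp[X2row'

Matches: at [0:6] → '[n3nh]'; at [8:11] → '[i]'; at [14:18] → '[iq]'.
Each match is replaced by 'X'.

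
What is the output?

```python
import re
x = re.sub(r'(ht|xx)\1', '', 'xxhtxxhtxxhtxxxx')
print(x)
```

xxhtxxhtxxht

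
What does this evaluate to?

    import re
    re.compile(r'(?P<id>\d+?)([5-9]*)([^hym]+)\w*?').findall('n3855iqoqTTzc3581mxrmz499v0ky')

[('3', '855', 'iqoqTTzc3581'), ('4', '99', 'v0k')]

A `+?`/`*?`/`{m,n}?` starts at its minimum and grows only as far as needed for what follows to match.
3 groups means each result is a tuple of 3 captured strings — 2 here.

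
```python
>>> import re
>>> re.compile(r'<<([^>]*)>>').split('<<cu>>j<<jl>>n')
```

['', 'cu', 'j', 'jl', 'n']

Because the pattern has a capturing group, `split` also inserts each captured text between the pieces.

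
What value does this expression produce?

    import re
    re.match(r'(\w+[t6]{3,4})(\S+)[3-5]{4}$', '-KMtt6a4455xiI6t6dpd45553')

None

Pattern: one or more of a word character, then 3 to 4 of one of [t6] (captured); then one or more of a non-whitespace character (captured); then exactly 4 of a character in [3-5]; then anchored at the end.
`re.match` only tries the pattern at the start of the string.
Here position 0 doesn't satisfy it, so the call returns None.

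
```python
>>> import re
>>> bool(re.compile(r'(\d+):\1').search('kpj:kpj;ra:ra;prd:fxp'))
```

False

`\1` has to match the exact text group 1 already captured.
`re.search` scans for the first position where the pattern succeeds.
Here no position works, so the call returns None, and `bool(None)` is False.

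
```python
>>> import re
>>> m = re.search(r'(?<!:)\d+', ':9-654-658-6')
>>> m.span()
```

(3, 6)

A negative assertion filters positions out without eating any characters.
The match spans [3:6] → '654'.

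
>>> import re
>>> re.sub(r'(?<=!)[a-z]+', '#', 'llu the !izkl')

The lookaround is zero-width — it requires the adjacent text to match without consuming it, so the asserted text isn't part of the match.
Matches: at [9:13] → 'izkl'.
Each match is replaced by '#'.

'llu the !#'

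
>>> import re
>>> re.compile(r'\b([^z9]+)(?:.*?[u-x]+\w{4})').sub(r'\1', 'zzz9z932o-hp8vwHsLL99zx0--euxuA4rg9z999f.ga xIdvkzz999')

Pattern: a word boundary (`\b`, zero-width); then one or more of any character except [z9] (captured); then zero or more of any character (lazy), then one or more of a character in [u-x], then exactly 4 of a word character (non-capturing group).
The `?` after the quantifier makes it lazy — it takes as little as possible before letting the rest of the pattern try.
Matches: at [9:34] → '-hp8vwHsLL99zx0--euxuA4rg'; at [40:52] → '.ga xIdvkzz9'.
The replacement refers to a captured group, so each match is rewritten using its own captured text.

'zzz9z932o-hp8vwHsLL9z999f.ga xId99'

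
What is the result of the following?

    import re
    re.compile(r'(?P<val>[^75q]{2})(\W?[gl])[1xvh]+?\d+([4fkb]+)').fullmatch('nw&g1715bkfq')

None

This matches exactly 2 of any character except [75q] (captured as 'val'); then optionally a non-word character, then one of [gl] (captured); then one or more of one of [1xvh] (lazy), then one or more of a digit; then one or more of one of [4fkb] (captured).
`fullmatch` succeeds only if the pattern covers the string from start to end.
Here the pattern can't cover the whole string, so the call returns None.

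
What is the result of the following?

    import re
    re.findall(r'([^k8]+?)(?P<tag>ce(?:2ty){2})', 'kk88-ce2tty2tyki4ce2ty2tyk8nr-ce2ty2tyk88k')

Pattern: one or more of any character except [k8] (lazy) (captured); then the literal 'ce', then the literal '2ty' repeated 2 times (captured as 'tag').
Walking the string: at [15:25] match 'i4ce2ty2ty', groups = ('i4', 'ce2ty2ty'); at [27:38] match 'nr-ce2ty2ty', groups = ('nr-', 'ce2ty2ty').
With 2 capturing groups, `findall` returns a 2-tuple per match.

[('i4', 'ce2ty2ty'), ('nr-', 'ce2ty2ty')]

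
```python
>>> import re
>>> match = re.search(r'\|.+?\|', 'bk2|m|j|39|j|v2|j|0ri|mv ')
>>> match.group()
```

Because the quantifier is non-greedy, it stops expanding at the earliest point where the rest of the pattern can succeed.
Unlike `match`, `search` isn't anchored — it looks for the pattern anywhere in the string.
The match spans [3:6] → '|m|'.

'|m|'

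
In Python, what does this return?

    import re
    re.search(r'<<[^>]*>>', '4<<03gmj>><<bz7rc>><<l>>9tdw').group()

`re.search` tries every starting position until one works.
The match spans [1:10] → '<<03gmj>>'.

'<<03gmj>>'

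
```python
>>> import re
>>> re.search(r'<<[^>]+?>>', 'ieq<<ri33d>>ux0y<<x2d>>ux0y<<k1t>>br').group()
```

'<<ri33d>>'

`search` walks the string left to right and returns the first match it finds.
The match spans [3:12] → '<<ri33d>>'.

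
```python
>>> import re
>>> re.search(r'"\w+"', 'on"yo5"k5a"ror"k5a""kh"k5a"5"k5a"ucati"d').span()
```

Unlike `match`, `search` isn't anchored — it looks for the pattern anywhere in the string.
The match spans [2:7] → '"yo5"'.

(2, 7)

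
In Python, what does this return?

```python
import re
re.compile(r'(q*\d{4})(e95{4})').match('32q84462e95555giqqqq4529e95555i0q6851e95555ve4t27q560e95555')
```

None

The pattern matches zero or more of a literal 'q', then exactly 4 of a digit (captured); then the literal 'e9', then exactly 4 of a literal '5' (captured).
With `match`, the pattern is implicitly anchored at the beginning.
Here position 0 doesn't satisfy it, so the call returns None.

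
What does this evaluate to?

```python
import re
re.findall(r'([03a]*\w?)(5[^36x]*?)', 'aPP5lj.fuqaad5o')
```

Pattern: zero or more of one of [03a], then optionally a word character (captured); then a literal '5', then zero or more of any character except [36x] (lazy) (captured).
The `?` after the quantifier makes it lazy — it takes as little as possible before letting the rest of the pattern try.
Scanning left to right: at [2:4] match 'P5', groups = ('P', '5'); at [10:14] match 'aad5', groups = ('aad', '5').
2 groups means each result is a tuple of 2 captured strings — 2 here.

[('P', '5'), ('aad', '5')]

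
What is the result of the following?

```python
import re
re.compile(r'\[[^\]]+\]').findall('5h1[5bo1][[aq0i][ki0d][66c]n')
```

Walking the string: at [3:9] → '[5bo1]'; at [9:16] → '[[aq0i]'; at [16:22] → '[ki0d]'; at [22:27] → '[66c]'.
`findall` yields the raw match text (4 of them) because the pattern has no groups.

['[5bo1]', '[[aq0i]', '[ki0d]', '[66c]']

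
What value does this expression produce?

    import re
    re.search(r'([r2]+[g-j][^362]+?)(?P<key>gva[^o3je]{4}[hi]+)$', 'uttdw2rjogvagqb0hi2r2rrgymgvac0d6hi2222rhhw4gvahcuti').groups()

This matches one or more of one of [r2], then a character in [g-j], then one or more of any character except [362] (lazy) (captured); then the literal 'gva', then exactly 4 of any character except [o3je], then one or more of one of [hi] (captured as 'key'); then anchored at the end.
`re.search` tries every starting position until one works.
The match spans [35:52] → '2222rhhw4gvahcuti'.
Captured: group 1 = '2222rhhw4', group 2 = 'gvahcuti'.

('2222rhhw4', 'gvahcuti')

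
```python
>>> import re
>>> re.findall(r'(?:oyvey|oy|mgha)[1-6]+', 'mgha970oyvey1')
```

['oyvey1']

`findall` yields the raw match text (1 of them) because the pattern has no groups.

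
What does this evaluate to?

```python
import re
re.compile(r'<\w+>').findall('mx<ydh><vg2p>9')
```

['<ydh>', '<vg2p>']

With no groups in the pattern, `findall` gives back each whole match — 2 here.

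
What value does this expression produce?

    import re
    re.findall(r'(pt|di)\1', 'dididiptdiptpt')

['di', 'pt']

`\1` is not a pattern — it's the concrete string captured by group 1, re-applied verbatim.
One capturing group, so `findall` returns just the captured substring from each match — 2 in all.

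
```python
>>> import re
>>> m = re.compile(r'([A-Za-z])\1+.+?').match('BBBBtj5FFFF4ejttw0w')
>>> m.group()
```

`match` is anchored at position 0; if the pattern doesn't fit there, it returns None.
The match spans [0:5] → 'BBBBt'.

'BBBBt'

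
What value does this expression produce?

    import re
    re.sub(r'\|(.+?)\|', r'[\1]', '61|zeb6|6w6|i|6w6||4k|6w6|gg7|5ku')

`\1` in the replacement pulls in group 1's text for each match.

'61[zeb6]6w6[i]6w6[|4k]6w6[gg7]5ku'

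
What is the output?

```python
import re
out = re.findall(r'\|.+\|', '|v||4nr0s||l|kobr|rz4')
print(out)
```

No capturing groups, so `findall` returns the 1 full match string.

['|v||4nr0s||l|kobr|']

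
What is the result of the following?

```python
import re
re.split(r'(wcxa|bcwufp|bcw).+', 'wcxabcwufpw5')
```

Matches to split on: at [0:12] → 'wcxabcwufpw5'.
The group in the pattern means `split` returns the separators' captures alongside the pieces.

['', 'wcxa', '']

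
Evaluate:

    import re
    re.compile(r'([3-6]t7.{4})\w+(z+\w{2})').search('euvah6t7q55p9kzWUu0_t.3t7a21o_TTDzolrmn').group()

'6t7q55p9kzWU'

The match spans [5:17] → '6t7q55p9kzWU'.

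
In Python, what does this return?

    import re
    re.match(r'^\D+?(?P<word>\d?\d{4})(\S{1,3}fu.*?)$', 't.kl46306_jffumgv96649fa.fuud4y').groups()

('46306', '_jffumgv96649fa.fuud4y')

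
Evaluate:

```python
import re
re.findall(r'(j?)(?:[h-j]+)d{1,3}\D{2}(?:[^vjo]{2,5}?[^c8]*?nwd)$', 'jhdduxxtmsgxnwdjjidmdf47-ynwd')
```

['j']

Pattern: optionally a literal 'j' (captured); then one or more of a character in [h-j] (non-capturing group); then 1 to 3 of the literal 'd', then exactly 2 of a non-digit; then 2 to 5 of any character except [vjo] (lazy), then zero or more of any character except [c8] (lazy), then the literal 'nwd' (non-capturing group); then anchored at the end.
Walking the string: at [0:29] match 'jhdduxxtmsgxnwdjjidmdf47-ynwd', group 1 = 'j'.
Because there's exactly one group, `findall` drops the full match and keeps group 1 from the one hit.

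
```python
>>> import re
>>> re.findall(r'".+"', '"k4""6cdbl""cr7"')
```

Matches: at [0:16] → '"k4""6cdbl""cr7"'.
`findall` yields the raw match text (1 of them) because the pattern has no groups.

['"k4""6cdbl""cr7"']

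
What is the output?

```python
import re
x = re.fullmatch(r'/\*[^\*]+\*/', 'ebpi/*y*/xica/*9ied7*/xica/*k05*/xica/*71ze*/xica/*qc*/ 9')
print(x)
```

None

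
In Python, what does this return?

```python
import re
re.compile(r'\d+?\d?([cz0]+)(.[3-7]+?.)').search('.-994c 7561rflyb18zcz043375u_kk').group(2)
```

' 75'

This matches one or more of a digit (lazy); then optionally a digit; then one or more of one of [cz0] (captured); then any character, then one or more of a character in [3-7] (lazy), then any character (captured).
With the lazy modifier that quantifier settles for the fewest repetitions that let the rest of the pattern succeed (the atoms after it are unaffected and can still be greedy).
`re.search` scans for the first position where the pattern succeeds.
The match spans [2:9] → '994c 75'.
Captured: group 1 = 'c', group 2 = ' 75'.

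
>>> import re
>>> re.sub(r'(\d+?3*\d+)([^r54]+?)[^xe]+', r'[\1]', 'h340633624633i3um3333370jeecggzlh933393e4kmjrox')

Pattern: one or more of a digit (lazy), then zero or more of a literal '3', then one or more of a digit (captured); then one or more of any character except [r54] (lazy) (captured); then one or more of any character except [xe].
Each match is replaced using the text its own group 1 captured.

'h[340633624633]eecggzlh[933393]x'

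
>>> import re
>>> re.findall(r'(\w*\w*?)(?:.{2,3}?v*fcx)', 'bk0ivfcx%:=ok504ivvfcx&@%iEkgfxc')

['bk0', 'ok504i']

The pattern matches zero or more of a word character, then zero or more of a word character (lazy) (captured); then 2 to 3 of any character (lazy), then zero or more of a literal 'v', then the literal 'fcx' (non-capturing group).
Because there's exactly one group, `findall` drops the full match and keeps group 1 from each hit.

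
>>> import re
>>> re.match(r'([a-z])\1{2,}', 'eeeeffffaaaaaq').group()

`match` is anchored at position 0; if the pattern doesn't fit there, it returns None.
The match spans [0:4] → 'eeee'.

'eeee'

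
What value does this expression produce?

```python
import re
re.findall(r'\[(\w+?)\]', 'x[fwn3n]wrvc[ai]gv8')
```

Matches: at [1:8] match '[fwn3n]', group 1 = 'fwn3n'; at [12:16] match '[ai]', group 1 = 'ai'.
Because there's exactly one group, `findall` drops the full match and keeps group 1 from each hit.

['fwn3n', 'ai']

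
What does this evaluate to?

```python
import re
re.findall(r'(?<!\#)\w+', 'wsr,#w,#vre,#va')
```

`(?!…)`/`(?<!…)` only lets a position through if the neighbouring text does NOT match; no characters are consumed.
Walking the string: at [0:3] → 'wsr'; at [9:11] → 're'; at [14:15] → 'a'.
Since nothing is captured, `findall` lists the 3 matched substrings directly.

['wsr', 're', 'a']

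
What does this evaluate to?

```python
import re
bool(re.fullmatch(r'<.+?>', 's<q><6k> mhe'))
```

For `fullmatch`, every character of the input must be accounted for by the pattern.
Here there's no way to consume every character, so the call returns None, and `bool(None)` is False.

False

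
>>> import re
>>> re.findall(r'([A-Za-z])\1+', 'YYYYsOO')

['Y', 'O']

A backreference is literal: `\1` must see the identical characters the first group matched.
`findall` collects group 1 from each match (2 total).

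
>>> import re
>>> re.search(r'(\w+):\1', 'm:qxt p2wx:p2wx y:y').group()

'p2wx:p2wx'

`\1` is not a pattern — it's the concrete string captured by group 1, re-applied verbatim.
`re.search` scans for the first position where the pattern succeeds.
The match spans [6:15] → 'p2wx:p2wx'.
Captured: group 1 = 'p2wx'.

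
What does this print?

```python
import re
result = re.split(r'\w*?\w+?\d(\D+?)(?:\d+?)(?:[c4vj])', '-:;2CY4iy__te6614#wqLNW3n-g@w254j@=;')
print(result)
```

['-:;', 'iy__te', '#', 'n-g@w', 'j@=;']

Pattern: zero or more of a word character (lazy), then one or more of a word character (lazy), then a digit; then one or more of a non-digit (lazy) (captured); then one or more of a digit (lazy) (non-capturing group); then one of [c4vj] (non-capturing group).
Matches to split on: at [3:17] → '2CY4iy__te6614'; at [18:32] → 'wqLNW3n-g@w254'.
`re.split` interleaves the captured-group text with the surrounding fragments.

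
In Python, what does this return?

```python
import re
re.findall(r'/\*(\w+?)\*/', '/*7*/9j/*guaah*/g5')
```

['7', 'guaah']

With a single group, `findall` returns only what that group captured — 2 items.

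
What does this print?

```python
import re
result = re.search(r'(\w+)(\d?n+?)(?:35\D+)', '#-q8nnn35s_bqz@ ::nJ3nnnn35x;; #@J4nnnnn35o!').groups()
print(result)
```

('q8nn', 'n')

The pattern matches one or more of a word character (captured); then optionally a digit, then one or more of the literal 'n' (lazy) (captured); then the literal '35', then one or more of a non-digit (non-capturing group).
`search` walks the string left to right and returns the first match it finds.
The match spans [2:20] → 'q8nnn35s_bqz@ ::nJ'.
Captured: group 1 = 'q8nn', group 2 = 'n'.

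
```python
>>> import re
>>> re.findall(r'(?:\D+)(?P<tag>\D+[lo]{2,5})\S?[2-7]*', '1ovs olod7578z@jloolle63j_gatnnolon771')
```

['olo', 'oll', 'olo']

Pattern: one or more of a non-digit (non-capturing group); then one or more of a non-digit, then 2 to 5 of one of [lo] (captured as 'tag'); then optionally a non-whitespace character, then zero or more of a character in [2-7].
One capturing group, so `findall` returns just the captured substring from each match — 3 in all.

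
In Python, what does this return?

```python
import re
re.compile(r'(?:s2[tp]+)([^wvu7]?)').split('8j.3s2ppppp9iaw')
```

['8j.3', '9', 'iaw']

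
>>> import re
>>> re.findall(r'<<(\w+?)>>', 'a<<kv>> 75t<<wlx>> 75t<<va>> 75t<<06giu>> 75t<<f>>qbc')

['kv', 'wlx', 'va', '06giu', 'f']

Walking the string: at [1:7] match '<<kv>>', group 1 = 'kv'; at [11:18] match '<<wlx>>', group 1 = 'wlx'; at [22:28] match '<<va>>', group 1 = 'va'; at [32:41] match '<<06giu>>', group 1 = '06giu'; at [45:50] match '<<f>>', group 1 = 'f'.
One capturing group, so `findall` returns just the captured substring from each match — 5 in all.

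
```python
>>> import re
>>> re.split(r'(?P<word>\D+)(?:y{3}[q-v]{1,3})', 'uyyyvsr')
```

This matches one or more of a non-digit (captured as 'word'); then exactly 3 of a literal 'y', then 1 to 3 of a character in [q-v] (non-capturing group).
The group in the pattern means `split` returns the separators' captures alongside the pieces.

['', 'u', '']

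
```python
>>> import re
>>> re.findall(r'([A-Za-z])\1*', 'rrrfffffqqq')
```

The backreference `\1` re-matches whatever the first group consumed, character for character.
Matches: at [0:3] match 'rrr', group 1 = 'r'; at [3:8] match 'fffff', group 1 = 'f'; at [8:11] match 'qqq', group 1 = 'q'.
With a single group, `findall` returns only what that group captured — 3 items.

['r', 'f', 'q']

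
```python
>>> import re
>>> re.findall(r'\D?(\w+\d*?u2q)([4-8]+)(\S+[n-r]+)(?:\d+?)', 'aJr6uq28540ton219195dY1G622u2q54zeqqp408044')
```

`findall` packs the 3 group values into a tuple for every match.

[('Jr6uq28540ton219195dY1G622u2q', '54', 'zeqqp')]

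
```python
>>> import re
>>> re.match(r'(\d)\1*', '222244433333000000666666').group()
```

'2222'

`match` is anchored at position 0; if the pattern doesn't fit there, it returns None.
The match spans [0:4] → '2222'.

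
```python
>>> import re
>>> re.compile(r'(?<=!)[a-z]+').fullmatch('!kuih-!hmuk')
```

None

Because the assertion is zero-width, the text it checks is not consumed and won't appear in the result.
`re.fullmatch` is like wrapping the pattern in `^…$` (in single-line mode).
Here the pattern can't cover the whole string, so the call returns None.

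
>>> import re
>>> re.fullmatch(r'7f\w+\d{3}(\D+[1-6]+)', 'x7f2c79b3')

None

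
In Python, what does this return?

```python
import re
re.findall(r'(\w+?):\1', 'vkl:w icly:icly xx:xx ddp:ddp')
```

['icly', 'xx', 'ddp']

`\1` is not a pattern — it's the concrete string captured by group 1, re-applied verbatim.
Matches: at [6:15] match 'icly:icly', group 1 = 'icly'; at [16:21] match 'xx:xx', group 1 = 'xx'; at [22:29] match 'ddp:ddp', group 1 = 'ddp'.
Because there's exactly one group, `findall` drops the full match and keeps group 1 from each hit.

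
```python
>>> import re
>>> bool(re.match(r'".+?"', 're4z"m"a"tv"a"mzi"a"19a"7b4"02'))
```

False

With `match`, the pattern is implicitly anchored at the beginning.
Here the string doesn't start with a match, so the call returns None, and `bool(None)` is False.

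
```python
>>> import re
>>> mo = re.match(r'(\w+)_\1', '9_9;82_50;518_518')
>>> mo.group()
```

'9_9'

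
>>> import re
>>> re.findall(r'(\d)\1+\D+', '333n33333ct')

['3', '3']

A backreference is literal: `\1` must see the identical characters the first group matched.
Matches: at [0:4] match '333n', group 1 = '3'; at [4:11] match '33333ct', group 1 = '3'.
With a single group, `findall` returns only what that group captured — 2 items.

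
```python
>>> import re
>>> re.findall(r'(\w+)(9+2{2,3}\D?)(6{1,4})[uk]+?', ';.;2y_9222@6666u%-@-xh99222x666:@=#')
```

[('2y_', '9222@', '6666')]

This matches one or more of a word character (captured); then one or more of a literal '9', then 2 to 3 of a literal '2', then optionally a non-digit (captured); then 1 to 4 of a literal '6' (captured); then one or more of one of [uk] (lazy).
Walking the string: at [3:16] match '2y_9222@6666u', groups = ('2y_', '9222@', '6666').
With 3 capturing groups, `findall` returns a 3-tuple per match.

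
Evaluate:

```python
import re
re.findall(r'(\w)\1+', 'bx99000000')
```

['9', '0']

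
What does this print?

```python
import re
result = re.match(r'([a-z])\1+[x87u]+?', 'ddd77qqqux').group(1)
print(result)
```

d

The match spans [0:4] → 'ddd7'.
Captured: group 1 = 'd'.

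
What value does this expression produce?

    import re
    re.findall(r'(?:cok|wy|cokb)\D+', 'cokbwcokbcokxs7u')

['cokbwcokbcokxs']

Walking the string: at [0:14] → 'cokbwcokbcokxs'.
With no groups in the pattern, `findall` gives back each whole match — 1 here.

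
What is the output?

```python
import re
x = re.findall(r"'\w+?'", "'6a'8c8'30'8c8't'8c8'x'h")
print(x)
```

["'6a'", "'30'", "'t'", "'x'"]

Since nothing is captured, `findall` lists the 4 matched substrings directly.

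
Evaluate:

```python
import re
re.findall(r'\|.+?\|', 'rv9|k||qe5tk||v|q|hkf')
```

['|k|', '|qe5tk|', '|v|']

Lazy quantifiers expand one character at a time until the remainder of the pattern can match.
Walking the string: at [3:6] → '|k|'; at [6:13] → '|qe5tk|'; at [13:16] → '|v|'.
With no groups in the pattern, `findall` gives back each whole match — 3 here.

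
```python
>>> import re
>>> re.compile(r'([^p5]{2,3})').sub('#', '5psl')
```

'5p#'

Pattern: 2 to 3 of any character except [p5] (captured).
Matches: at [2:4] → 'sl'.
Each match is replaced by '#'.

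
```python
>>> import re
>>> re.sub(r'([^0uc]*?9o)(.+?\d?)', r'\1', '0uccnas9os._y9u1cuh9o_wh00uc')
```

'0uccnas9o._y9u1cuh9owh00uc'

The pattern matches zero or more of any character except [0uc] (lazy), then the literal '9o' (captured); then one or more of any character (lazy), then optionally a digit (captured).
Matches: at [4:10] → 'nas9os'; at [18:22] → 'h9o_'.
The replacement refers to a captured group, so each match is rewritten using its own captured text.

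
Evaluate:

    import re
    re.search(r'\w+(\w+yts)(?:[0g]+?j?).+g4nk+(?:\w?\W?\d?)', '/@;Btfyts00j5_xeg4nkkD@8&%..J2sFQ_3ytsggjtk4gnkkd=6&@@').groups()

('fyts',)

The pattern matches one or more of a word character; then one or more of a word character, then the literal 'yts' (captured); then one or more of one of [0g] (lazy), then optionally the literal 'j' (non-capturing group); then one or more of any character, then the literal 'g4n', then one or more of the literal 'k'; then optionally a word character, then optionally a non-word character, then optionally a digit (non-capturing group).
`search` walks the string left to right and returns the first match it finds.
The match spans [3:24] → 'Btfyts00j5_xeg4nkkD@8'.
Captured: group 1 = 'fyts'.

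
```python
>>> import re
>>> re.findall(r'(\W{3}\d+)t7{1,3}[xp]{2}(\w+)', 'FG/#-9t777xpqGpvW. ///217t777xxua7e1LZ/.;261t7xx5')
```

[('/#-9', 'qGpvW'), ('///217', 'ua7e1LZ'), ('/.;261', '5')]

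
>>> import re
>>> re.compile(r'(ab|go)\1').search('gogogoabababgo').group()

'gogo'

`\1` is not a pattern — it's the concrete string captured by group 1, re-applied verbatim.
`search` walks the string left to right and returns the first match it finds.
The match spans [0:4] → 'gogo'.
Captured: group 1 = 'go'.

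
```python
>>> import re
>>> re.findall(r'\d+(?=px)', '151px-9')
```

['151']

The positive lookaround only admits positions where the adjacent text matches; those characters stay outside the span.
Walking the string: at [0:3] → '151'.
With no groups in the pattern, `findall` gives back each whole match — 1 here.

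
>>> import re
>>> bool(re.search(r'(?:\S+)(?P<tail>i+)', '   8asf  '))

False

This matches one or more of a non-whitespace character (non-capturing group); then one or more of a literal 'i' (captured as 'tail').
Unlike `match`, `search` isn't anchored — it looks for the pattern anywhere in the string.
Here nothing in the string fits, so the call returns None, and `bool(None)` is False.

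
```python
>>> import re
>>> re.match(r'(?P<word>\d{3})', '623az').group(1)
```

The match spans [0:3] → '623'.
Captured: group 1 = '623'.

'623'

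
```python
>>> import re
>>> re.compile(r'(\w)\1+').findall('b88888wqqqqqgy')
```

['8', 'q']

The backreference `\1` re-matches whatever the first group consumed, character for character.
Walking the string: at [1:6] match '88888', group 1 = '8'; at [7:12] match 'qqqqq', group 1 = 'q'.
Because there's exactly one group, `findall` drops the full match and keeps group 1 from each hit.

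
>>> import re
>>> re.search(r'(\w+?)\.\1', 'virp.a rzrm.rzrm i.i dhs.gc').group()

`\1` is not a pattern — it's the concrete string captured by group 1, re-applied verbatim.
The match spans [7:16] → 'rzrm.rzrm'.

'rzrm.rzrm'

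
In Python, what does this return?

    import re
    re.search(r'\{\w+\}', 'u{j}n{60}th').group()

The match spans [1:4] → '{j}'.

'{j}'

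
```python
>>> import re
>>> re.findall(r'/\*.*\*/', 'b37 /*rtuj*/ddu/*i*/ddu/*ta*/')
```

No capturing groups, so `findall` returns the 1 full match string.

['/*rtuj*/ddu/*i*/ddu/*ta*/']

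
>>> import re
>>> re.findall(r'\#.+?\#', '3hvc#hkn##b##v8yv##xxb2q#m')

Since nothing is captured, `findall` lists the 4 matched substrings directly.

['#hkn#', '#b#', '#v8yv#', '#xxb2q#']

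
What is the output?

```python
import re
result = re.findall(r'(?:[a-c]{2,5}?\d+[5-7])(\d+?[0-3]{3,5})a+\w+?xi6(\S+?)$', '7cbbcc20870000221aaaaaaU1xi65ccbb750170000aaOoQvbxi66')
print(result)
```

[('0000221', '5ccbb750170000aaOoQvbxi66')]

This matches 2 to 5 of a character in [a-c] (lazy), then one or more of a digit, then a character in [5-7] (non-capturing group); then one or more of a digit (lazy), then 3 to 5 of a character in [0-3] (captured); then one or more of a literal 'a', then one or more of a word character (lazy), then the literal 'xi6'; then one or more of a non-whitespace character (lazy) (captured); then anchored at the end.
With the lazy modifier that quantifier settles for the fewest repetitions that let the rest of the pattern succeed (the atoms after it are unaffected and can still be greedy).
Scanning left to right: at [1:53] match 'cbbcc20870000221aaaaaaU1xi65ccbb750170000aaOoQvbxi66', groups = ('0000221', '5ccbb750170000aaOoQvbxi66').
2 groups means the one result is a tuple of 2 captured strings — 1 here.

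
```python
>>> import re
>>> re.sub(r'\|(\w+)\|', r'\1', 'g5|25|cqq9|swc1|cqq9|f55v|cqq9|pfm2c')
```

Each match is replaced using the text its own group 1 captured.

'g525cqq9swc1cqq9f55vcqq9|pfm2c'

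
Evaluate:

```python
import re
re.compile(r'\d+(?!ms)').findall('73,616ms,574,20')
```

['73', '61', '574', '20']

A negative assertion filters positions out without eating any characters.
Scanning left to right: at [0:2] → '73'; at [3:5] → '61'; at [9:12] → '574'; at [13:15] → '20'.
Since nothing is captured, `findall` lists the 4 matched substrings directly.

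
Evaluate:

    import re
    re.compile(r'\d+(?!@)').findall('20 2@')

The negative lookaround is zero-width — it rules out positions where the adjacent text would match, without consuming anything.
Scanning left to right: at [0:2] → '20'.
`findall` yields the raw match text (1 of them) because the pattern has no groups.

['20']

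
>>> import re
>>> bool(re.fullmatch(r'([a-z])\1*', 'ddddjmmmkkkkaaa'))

False

For `fullmatch`, every character of the input must be accounted for by the pattern.
Here the pattern can't cover the whole string, so the call returns None, and `bool(None)` is False.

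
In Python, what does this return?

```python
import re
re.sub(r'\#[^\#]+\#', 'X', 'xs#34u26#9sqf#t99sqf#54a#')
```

Every occurrence is swapped for 'X'.

'xsX9sqfX54a#'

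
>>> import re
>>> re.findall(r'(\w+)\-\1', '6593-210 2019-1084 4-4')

After group 1 captures some text, `\1` only succeeds where that same text appears again.
With a single group, `findall` returns only what that group captured — 1 item.

['4']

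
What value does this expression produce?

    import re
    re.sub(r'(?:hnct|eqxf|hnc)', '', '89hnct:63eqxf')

Branches in `(...|...)` are attempted left-to-right; the first branch that allows the whole pattern to succeed is taken.
Matches: at [2:6] → 'hnct'; at [9:13] → 'eqxf'.
Every occurrence is swapped for ''.

'89:63'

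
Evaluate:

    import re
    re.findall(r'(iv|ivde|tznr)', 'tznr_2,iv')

['tznr', 'iv']

One capturing group, so `findall` returns just the captured substring from each match — 2 in all.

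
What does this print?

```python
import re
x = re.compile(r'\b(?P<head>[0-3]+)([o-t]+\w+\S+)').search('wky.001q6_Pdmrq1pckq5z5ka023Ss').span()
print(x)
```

Pattern: a word boundary (`\b`, zero-width); then one or more of a character in [0-3] (captured as 'head'); then one or more of a character in [o-t], then one or more of a word character, then one or more of a non-whitespace character (captured).
The match spans [4:30] → '001q6_Pdmrq1pckq5z5ka023Ss'.

(4, 30)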